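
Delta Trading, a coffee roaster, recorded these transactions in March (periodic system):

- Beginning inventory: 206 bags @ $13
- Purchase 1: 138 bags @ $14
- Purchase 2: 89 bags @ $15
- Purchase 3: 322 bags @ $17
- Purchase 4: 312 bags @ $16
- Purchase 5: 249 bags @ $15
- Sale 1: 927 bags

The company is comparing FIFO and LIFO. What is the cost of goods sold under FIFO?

FIFO COGS: 206 @ $13 + 138 @ $14 + 89 @ $15 + 322 @ $17 + 172 @ $16 = $14,171
LIFO COGS: 249 @ $15 + 312 @ $16 + 322 @ $17 + 44 @ $15 = $14,861

COGS = $14,171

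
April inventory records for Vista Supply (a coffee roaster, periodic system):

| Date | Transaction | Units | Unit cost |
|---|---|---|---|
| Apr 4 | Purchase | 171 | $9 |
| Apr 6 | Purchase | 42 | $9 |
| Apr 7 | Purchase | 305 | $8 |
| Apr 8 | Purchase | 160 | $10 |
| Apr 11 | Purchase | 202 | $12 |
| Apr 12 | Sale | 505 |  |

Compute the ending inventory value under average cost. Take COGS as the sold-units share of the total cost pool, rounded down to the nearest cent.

Ending inventory = $3,571.45

Apr 12, sell 505: 505/880 × $8,381.00 → $4,809.55
Ending inventory (cost pool remaining) = $3,571.45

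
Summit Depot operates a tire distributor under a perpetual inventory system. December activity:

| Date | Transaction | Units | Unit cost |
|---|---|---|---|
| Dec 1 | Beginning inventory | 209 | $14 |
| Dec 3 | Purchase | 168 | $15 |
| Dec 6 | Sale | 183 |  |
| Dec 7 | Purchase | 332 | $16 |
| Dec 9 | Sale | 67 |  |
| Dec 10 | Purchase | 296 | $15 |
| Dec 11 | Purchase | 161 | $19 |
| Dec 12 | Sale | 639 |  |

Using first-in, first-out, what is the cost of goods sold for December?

COGS = $13,458

Dec 6, 183 sold [FIFO — oldest first]: 183 @ $14 = $2,562
Dec 9, 67 sold [FIFO — oldest first]: 26 @ $14 + 41 @ $15 = $979
Dec 12, 639 sold [FIFO — oldest first]: 127 @ $15 + 332 @ $16 + 180 @ $15 = $9,917
Total COGS = $2,562 + $979 + $9,917 = $13,458
Ending inventory: 116 @ $15 + 161 @ $19 = $4,799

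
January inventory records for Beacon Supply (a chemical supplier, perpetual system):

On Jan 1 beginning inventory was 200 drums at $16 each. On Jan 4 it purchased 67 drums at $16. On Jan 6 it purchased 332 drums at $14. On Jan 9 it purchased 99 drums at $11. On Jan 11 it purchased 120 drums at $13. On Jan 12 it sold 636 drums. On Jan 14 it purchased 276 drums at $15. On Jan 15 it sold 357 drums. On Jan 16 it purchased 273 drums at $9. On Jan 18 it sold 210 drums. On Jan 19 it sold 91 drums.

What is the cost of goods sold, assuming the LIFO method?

Jan 12, 636 sold [LIFO — newest first]: 120 @ $13 + 99 @ $11 + 332 @ $14 + 67 @ $16 + 18 @ $16 = $8,657
Jan 15, 357 sold [LIFO — newest first]: 276 @ $15 + 81 @ $16 = $5,436
Jan 18, 210 sold [LIFO — newest first]: 210 @ $9 = $1,890
Jan 19, 91 sold [LIFO — newest first]: 63 @ $9 + 28 @ $16 = $1,015
Total COGS = $8,657 + $5,436 + $1,890 + $1,015 = $16,998
Ending inventory: 73 @ $16 = $1,168

COGS = $16,998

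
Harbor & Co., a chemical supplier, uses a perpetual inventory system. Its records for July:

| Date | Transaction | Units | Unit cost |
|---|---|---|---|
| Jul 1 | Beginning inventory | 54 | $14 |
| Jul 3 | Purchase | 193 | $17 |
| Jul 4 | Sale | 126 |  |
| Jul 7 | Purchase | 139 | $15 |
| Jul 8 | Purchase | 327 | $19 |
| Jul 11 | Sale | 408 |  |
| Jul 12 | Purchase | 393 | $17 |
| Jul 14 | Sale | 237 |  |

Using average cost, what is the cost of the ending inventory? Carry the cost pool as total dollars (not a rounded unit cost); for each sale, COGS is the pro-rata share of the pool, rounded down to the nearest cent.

After Jul 1: 54 on hand, pool $756.00 (≈ $14.0000 each)
After Jul 3: 247 on hand, pool $4,037.00 (≈ $16.3441 each)
Jul 4, sell 126: 126/247 × $4,037.00 → $2,059.36
After Jul 7: 260 on hand, pool $4,062.64 (≈ $15.6255 each)
After Jul 8: 587 on hand, pool $10,275.64 (≈ $17.5053 each)
Jul 11, sell 408: 408/587 × $10,275.64 → $7,142.18
After Jul 12: 572 on hand, pool $9,814.46 (≈ $17.1581 each)
Jul 14, sell 237: 237/572 × $9,814.46 → $4,066.48
Total COGS = $2,059.36 + $7,142.18 + $4,066.48 = $13,268.02
Ending inventory (cost pool remaining) = $5,747.98

Ending inventory = $5,747.98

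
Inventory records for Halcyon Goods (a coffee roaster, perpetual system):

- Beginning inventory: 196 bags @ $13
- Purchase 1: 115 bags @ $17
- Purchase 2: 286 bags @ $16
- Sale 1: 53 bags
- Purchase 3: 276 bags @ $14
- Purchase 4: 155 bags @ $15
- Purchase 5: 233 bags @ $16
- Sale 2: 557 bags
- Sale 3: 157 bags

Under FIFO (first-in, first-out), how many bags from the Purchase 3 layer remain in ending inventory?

106

Sale 1 (53) [FIFO — oldest first]: 53 @ $13 = $689
Sale 2 (557) [FIFO — oldest first]: 143 @ $13 + 115 @ $17 + 286 @ $16 + 13 @ $14 = $8,572
Sale 3 (157) [FIFO — oldest first]: 157 @ $14 = $2,198
Total COGS = $689 + $8,572 + $2,198 = $11,459
Ending inventory: 106 @ $14 + 155 @ $15 + 233 @ $16 = $7,537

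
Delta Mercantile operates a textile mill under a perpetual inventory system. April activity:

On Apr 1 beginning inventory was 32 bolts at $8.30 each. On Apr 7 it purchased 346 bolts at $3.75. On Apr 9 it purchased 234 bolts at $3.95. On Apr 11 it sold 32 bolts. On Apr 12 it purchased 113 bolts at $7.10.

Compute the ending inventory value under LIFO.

Apr 11, 32 sold [LIFO — newest first]: 32 @ $3.95 = $126.40
Ending inventory: 32 @ $8.30 + 346 @ $3.75 + 202 @ $3.95 + 113 @ $7.10 = $3,163.30
Check: goods available $3,289.70 = COGS $126.40 + ending $3,163.30

Ending inventory = $3,163.30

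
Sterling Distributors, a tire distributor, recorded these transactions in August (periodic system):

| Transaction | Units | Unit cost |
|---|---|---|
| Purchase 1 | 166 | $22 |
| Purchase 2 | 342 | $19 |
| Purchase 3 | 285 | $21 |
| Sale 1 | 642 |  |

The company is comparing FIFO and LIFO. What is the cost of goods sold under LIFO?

FIFO COGS: 166 @ $22 + 342 @ $19 + 134 @ $21 = $12,964
LIFO COGS: 285 @ $21 + 342 @ $19 + 15 @ $22 = $12,813

COGS = $12,813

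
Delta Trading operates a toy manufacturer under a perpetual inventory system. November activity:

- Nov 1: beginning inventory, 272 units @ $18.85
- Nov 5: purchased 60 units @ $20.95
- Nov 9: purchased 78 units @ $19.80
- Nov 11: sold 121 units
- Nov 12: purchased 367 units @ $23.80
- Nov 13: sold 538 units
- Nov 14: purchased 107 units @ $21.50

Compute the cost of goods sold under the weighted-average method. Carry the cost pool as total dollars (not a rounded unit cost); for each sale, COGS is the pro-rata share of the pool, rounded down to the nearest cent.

COGS = $14,086.75

After Nov 1: 272 on hand, pool $5,127.20 (≈ $18.8500 each)
After Nov 5: 332 on hand, pool $6,384.20 (≈ $19.2295 each)
After Nov 9: 410 on hand, pool $7,928.60 (≈ $19.3380 each)
Nov 11, sell 121: 121/410 × $7,928.60 → $2,339.90
After Nov 12: 656 on hand, pool $14,323.30 (≈ $21.8343 each)
Nov 13, sell 538: 538/656 × $14,323.30 → $11,746.85
After Nov 14: 225 on hand, pool $4,876.95 (≈ $21.6753 each)
Total COGS = $2,339.90 + $11,746.85 = $14,086.75
Ending inventory (cost pool remaining) = $4,876.95
Check: goods available $18,963.70 = COGS $14,086.75 + ending $4,876.95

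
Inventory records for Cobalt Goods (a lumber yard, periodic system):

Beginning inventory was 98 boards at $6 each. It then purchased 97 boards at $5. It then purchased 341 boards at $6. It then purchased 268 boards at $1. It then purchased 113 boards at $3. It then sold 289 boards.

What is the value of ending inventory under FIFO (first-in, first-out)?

Ending inventory = $2,089

Sale 1 (289) [FIFO — oldest first]: 98 @ $6 + 97 @ $5 + 94 @ $6 = $1,637
Ending inventory: 247 @ $6 + 268 @ $1 + 113 @ $3 = $2,089
Check: goods available $3,726 = COGS $1,637 + ending $2,089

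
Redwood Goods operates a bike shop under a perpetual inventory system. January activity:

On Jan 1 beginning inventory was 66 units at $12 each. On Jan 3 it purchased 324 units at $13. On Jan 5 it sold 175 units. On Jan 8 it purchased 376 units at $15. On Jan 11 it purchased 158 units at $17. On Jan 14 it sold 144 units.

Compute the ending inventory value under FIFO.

Ending inventory = $9,249

Jan 5, 175 sold [FIFO — oldest first]: 66 @ $12 + 109 @ $13 = $2,209
Jan 14, 144 sold [FIFO — oldest first]: 144 @ $13 = $1,872
Total COGS = $2,209 + $1,872 = $4,081
Ending inventory: 71 @ $13 + 376 @ $15 + 158 @ $17 = $9,249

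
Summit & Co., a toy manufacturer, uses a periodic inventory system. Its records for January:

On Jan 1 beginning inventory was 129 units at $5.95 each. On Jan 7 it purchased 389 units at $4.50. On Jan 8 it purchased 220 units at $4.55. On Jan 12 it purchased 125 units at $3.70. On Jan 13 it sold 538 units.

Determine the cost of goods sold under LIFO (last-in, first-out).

Jan 13, 538 sold [LIFO — newest first]: 125 @ $3.70 + 220 @ $4.55 + 193 @ $4.50 = $2,332.00
Ending inventory: 129 @ $5.95 + 196 @ $4.50 = $1,649.55

COGS = $2,332.00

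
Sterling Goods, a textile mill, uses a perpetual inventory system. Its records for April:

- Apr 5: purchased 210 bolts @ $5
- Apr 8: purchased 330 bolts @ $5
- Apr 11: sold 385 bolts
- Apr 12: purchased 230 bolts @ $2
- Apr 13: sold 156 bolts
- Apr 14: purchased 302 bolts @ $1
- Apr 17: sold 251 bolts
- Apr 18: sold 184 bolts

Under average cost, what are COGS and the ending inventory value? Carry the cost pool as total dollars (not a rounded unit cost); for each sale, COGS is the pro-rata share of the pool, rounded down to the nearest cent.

After Apr 5: 210 on hand, pool $1,050.00 (≈ $5.0000 each)
After Apr 8: 540 on hand, pool $2,700.00 (≈ $5.0000 each)
Apr 11, sell 385: 385/540 × $2,700.00 → $1,925.00
After Apr 12: 385 on hand, pool $1,235.00 (≈ $3.2078 each)
Apr 13, sell 156: 156/385 × $1,235.00 → $500.41
After Apr 14: 531 on hand, pool $1,036.59 (≈ $1.9521 each)
Apr 17, sell 251: 251/531 × $1,036.59 → $489.98
Apr 18, sell 184: 184/280 × $546.61 → $359.20
Total COGS = $1,925.00 + $500.41 + $489.98 + $359.20 = $3,274.59
Ending inventory (cost pool remaining) = $187.41
Check: goods available $3,462.00 = COGS $3,274.59 + ending $187.41

COGS = $3,274.59; ending inventory = $187.41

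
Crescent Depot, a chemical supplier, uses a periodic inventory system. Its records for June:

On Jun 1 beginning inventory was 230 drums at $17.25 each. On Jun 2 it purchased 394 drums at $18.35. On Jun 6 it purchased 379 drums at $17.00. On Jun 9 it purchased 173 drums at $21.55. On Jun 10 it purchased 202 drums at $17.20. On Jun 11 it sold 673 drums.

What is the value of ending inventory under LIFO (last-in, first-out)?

Jun 11, 673 sold [LIFO — newest first]: 202 @ $17.20 + 173 @ $21.55 + 298 @ $17.00 = $12,268.55
Ending inventory: 230 @ $17.25 + 394 @ $18.35 + 81 @ $17.00 = $12,574.40

Ending inventory = $12,574.40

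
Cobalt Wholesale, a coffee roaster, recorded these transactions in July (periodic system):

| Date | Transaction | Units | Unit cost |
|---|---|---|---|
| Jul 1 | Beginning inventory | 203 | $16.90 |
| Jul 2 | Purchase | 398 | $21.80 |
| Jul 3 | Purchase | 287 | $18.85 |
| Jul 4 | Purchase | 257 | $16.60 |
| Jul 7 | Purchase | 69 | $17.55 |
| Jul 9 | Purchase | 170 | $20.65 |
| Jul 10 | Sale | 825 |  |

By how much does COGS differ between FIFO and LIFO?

FIFO COGS: 203 @ $16.90 + 398 @ $21.80 + 224 @ $18.85 = $16,329.50
LIFO COGS: 170 @ $20.65 + 69 @ $17.55 + 257 @ $16.60 + 287 @ $18.85 + 42 @ $21.80 = $15,313.20
Difference = |$16,329.50 − $15,313.20| = $1,016.30

$1,016.30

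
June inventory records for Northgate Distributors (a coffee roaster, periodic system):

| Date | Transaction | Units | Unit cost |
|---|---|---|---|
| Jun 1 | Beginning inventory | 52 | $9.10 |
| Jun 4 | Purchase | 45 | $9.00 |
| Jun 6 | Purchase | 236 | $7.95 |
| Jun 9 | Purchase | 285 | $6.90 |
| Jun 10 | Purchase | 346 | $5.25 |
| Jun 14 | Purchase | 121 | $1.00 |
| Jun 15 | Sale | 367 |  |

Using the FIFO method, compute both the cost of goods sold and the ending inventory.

COGS = $2,989.00; ending inventory = $3,669.40

Jun 15, 367 sold [FIFO — oldest first]: 52 @ $9.10 + 45 @ $9.00 + 236 @ $7.95 + 34 @ $6.90 = $2,989.00
Ending inventory: 251 @ $6.90 + 346 @ $5.25 + 121 @ $1.00 = $3,669.40
Check: goods available $6,658.40 = COGS $2,989.00 + ending $3,669.40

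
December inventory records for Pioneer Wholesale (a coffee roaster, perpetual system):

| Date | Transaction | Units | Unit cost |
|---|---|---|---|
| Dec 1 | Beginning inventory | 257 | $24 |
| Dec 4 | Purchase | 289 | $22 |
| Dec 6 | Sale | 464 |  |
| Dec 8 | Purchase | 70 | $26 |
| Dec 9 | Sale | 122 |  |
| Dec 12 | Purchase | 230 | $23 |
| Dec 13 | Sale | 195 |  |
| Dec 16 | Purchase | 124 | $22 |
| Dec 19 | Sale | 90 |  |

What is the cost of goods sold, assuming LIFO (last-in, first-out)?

Dec 6, 464 sold [LIFO — newest first]: 289 @ $22 + 175 @ $24 = $10,558
Dec 9, 122 sold [LIFO — newest first]: 70 @ $26 + 52 @ $24 = $3,068
Dec 13, 195 sold [LIFO — newest first]: 195 @ $23 = $4,485
Dec 19, 90 sold [LIFO — newest first]: 90 @ $22 = $1,980
Total COGS = $10,558 + $3,068 + $4,485 + $1,980 = $20,091
Ending inventory: 30 @ $24 + 35 @ $23 + 34 @ $22 = $2,273
Check: goods available $22,364 = COGS $20,091 + ending $2,273

COGS = $20,091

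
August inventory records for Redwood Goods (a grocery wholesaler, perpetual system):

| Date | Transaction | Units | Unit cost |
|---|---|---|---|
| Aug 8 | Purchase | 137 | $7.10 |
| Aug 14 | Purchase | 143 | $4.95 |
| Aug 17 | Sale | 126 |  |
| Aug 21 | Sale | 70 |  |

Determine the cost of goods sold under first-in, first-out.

Aug 17, 126 sold [FIFO — oldest first]: 126 @ $7.10 = $894.60
Aug 21, 70 sold [FIFO — oldest first]: 11 @ $7.10 + 59 @ $4.95 = $370.15
Total COGS = $894.60 + $370.15 = $1,264.75
Ending inventory: 84 @ $4.95 = $415.80

COGS = $1,264.75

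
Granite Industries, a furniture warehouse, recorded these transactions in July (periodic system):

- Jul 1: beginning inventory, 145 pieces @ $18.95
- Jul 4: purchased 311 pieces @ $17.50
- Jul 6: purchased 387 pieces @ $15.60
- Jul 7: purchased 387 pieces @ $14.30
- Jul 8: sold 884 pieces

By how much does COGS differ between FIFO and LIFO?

$1,317.45

FIFO COGS: 145 @ $18.95 + 311 @ $17.50 + 387 @ $15.60 + 41 @ $14.30 = $14,813.75
LIFO COGS: 387 @ $14.30 + 387 @ $15.60 + 110 @ $17.50 = $13,496.30
Difference = |$14,813.75 − $13,496.30| = $1,317.45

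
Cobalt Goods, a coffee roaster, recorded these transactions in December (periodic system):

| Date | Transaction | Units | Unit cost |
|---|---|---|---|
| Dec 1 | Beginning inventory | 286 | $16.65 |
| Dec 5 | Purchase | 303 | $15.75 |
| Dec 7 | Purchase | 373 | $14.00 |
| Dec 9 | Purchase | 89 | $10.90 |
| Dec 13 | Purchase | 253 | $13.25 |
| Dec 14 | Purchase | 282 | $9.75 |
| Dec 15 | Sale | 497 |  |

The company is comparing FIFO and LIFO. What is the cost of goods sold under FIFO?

COGS = $8,085.15

FIFO COGS: 286 @ $16.65 + 211 @ $15.75 = $8,085.15
LIFO COGS: 282 @ $9.75 + 215 @ $13.25 = $5,598.25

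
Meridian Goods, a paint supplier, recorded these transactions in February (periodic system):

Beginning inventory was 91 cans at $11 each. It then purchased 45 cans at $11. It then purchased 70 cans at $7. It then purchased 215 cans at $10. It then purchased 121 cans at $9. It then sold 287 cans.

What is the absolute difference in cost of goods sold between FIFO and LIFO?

$47

FIFO COGS: 91 @ $11 + 45 @ $11 + 70 @ $7 + 81 @ $10 = $2,796
LIFO COGS: 121 @ $9 + 166 @ $10 = $2,749
Difference = |$2,796 − $2,749| = $47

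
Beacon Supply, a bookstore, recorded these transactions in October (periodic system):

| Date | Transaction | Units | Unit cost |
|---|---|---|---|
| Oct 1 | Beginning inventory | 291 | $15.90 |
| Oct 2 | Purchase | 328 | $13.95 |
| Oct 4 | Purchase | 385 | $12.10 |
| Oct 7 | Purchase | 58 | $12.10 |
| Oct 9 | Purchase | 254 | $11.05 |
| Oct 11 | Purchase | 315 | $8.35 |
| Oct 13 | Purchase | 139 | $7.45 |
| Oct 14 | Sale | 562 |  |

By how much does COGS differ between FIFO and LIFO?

FIFO COGS: 291 @ $15.90 + 271 @ $13.95 = $8,407.35
LIFO COGS: 139 @ $7.45 + 315 @ $8.35 + 108 @ $11.05 = $4,859.20
Difference = |$8,407.35 − $4,859.20| = $3,548.15

$3,548.15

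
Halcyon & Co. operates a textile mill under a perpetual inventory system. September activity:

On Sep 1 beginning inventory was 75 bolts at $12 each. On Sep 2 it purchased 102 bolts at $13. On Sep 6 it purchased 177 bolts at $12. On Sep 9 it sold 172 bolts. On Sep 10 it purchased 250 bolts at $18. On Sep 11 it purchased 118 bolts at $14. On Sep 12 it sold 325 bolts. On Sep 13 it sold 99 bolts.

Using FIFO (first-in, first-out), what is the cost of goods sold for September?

Sep 9, 172 sold [FIFO — oldest first]: 75 @ $12 + 97 @ $13 = $2,161
Sep 12, 325 sold [FIFO — oldest first]: 5 @ $13 + 177 @ $12 + 143 @ $18 = $4,763
Sep 13, 99 sold [FIFO — oldest first]: 99 @ $18 = $1,782
Total COGS = $2,161 + $4,763 + $1,782 = $8,706
Ending inventory: 8 @ $18 + 118 @ $14 = $1,796
Check: goods available $10,502 = COGS $8,706 + ending $1,796

COGS = $8,706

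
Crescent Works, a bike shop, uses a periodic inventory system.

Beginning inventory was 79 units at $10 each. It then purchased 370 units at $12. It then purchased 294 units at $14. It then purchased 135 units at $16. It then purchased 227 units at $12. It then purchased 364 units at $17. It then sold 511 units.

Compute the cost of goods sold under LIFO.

COGS = $7,952

Sale 1 (511) [LIFO — newest first]: 364 @ $17 + 147 @ $12 = $7,952
Ending inventory: 79 @ $10 + 370 @ $12 + 294 @ $14 + 135 @ $16 + 80 @ $12 = $12,466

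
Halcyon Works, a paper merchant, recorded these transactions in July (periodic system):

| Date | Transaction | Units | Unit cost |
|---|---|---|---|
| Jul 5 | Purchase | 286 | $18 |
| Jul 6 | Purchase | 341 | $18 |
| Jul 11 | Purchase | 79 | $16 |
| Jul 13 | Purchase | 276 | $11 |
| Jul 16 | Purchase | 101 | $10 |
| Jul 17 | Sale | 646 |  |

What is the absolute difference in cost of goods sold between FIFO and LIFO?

$2,860

FIFO COGS: 286 @ $18 + 341 @ $18 + 19 @ $16 = $11,590
LIFO COGS: 101 @ $10 + 276 @ $11 + 79 @ $16 + 190 @ $18 = $8,730
Difference = |$11,590 − $8,730| = $2,860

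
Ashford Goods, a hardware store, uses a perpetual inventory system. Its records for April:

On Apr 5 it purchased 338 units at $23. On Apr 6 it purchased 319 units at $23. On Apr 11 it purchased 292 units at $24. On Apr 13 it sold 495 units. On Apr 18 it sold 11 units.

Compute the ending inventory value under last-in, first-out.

Apr 13, 495 sold [LIFO — newest first]: 292 @ $24 + 203 @ $23 = $11,677
Apr 18, 11 sold [LIFO — newest first]: 11 @ $23 = $253
Total COGS = $11,677 + $253 = $11,930
Ending inventory: 338 @ $23 + 105 @ $23 = $10,189
Check: goods available $22,119 = COGS $11,930 + ending $10,189

Ending inventory = $10,189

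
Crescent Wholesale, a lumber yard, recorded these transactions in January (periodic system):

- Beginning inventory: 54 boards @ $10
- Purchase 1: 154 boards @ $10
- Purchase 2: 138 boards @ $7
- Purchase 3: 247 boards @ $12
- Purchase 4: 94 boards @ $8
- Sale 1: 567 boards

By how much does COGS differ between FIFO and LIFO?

FIFO COGS: 54 @ $10 + 154 @ $10 + 138 @ $7 + 221 @ $12 = $5,698
LIFO COGS: 94 @ $8 + 247 @ $12 + 138 @ $7 + 88 @ $10 = $5,562
Difference = |$5,698 − $5,562| = $136

$136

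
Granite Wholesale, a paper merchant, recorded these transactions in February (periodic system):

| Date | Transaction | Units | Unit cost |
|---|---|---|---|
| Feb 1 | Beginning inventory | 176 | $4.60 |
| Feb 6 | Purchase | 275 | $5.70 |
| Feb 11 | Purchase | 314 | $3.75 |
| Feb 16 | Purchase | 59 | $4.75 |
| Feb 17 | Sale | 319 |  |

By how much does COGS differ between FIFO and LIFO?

FIFO COGS: 176 @ $4.60 + 143 @ $5.70 = $1,624.70
LIFO COGS: 59 @ $4.75 + 260 @ $3.75 = $1,255.25
Difference = |$1,624.70 − $1,255.25| = $369.45

$369.45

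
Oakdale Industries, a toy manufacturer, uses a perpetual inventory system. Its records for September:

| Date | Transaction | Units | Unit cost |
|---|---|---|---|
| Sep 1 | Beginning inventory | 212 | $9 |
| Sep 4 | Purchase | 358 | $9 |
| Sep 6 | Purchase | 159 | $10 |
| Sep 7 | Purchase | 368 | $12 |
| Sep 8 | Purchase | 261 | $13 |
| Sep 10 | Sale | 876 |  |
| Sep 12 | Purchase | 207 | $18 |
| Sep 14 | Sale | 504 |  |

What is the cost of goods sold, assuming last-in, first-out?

Sep 10, 876 sold [LIFO — newest first]: 261 @ $13 + 368 @ $12 + 159 @ $10 + 88 @ $9 = $10,191
Sep 14, 504 sold [LIFO — newest first]: 207 @ $18 + 270 @ $9 + 27 @ $9 = $6,399
Total COGS = $10,191 + $6,399 = $16,590
Ending inventory: 185 @ $9 = $1,665
Check: goods available $18,255 = COGS $16,590 + ending $1,665

COGS = $16,590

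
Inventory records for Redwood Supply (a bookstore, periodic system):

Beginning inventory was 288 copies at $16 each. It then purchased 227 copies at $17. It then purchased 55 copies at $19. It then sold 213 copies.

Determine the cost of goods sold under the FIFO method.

Sale 1 (213) [FIFO — oldest first]: 213 @ $16 = $3,408
Ending inventory: 75 @ $16 + 227 @ $17 + 55 @ $19 = $6,104

COGS = $3,408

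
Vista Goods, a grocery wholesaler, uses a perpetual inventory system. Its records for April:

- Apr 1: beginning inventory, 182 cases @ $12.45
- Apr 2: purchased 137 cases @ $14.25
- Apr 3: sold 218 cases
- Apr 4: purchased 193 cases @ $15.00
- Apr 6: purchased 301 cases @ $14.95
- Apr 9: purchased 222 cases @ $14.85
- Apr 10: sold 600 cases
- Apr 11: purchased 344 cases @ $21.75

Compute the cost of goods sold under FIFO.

Apr 3, 218 sold [FIFO — oldest first]: 182 @ $12.45 + 36 @ $14.25 = $2,778.90
Apr 10, 600 sold [FIFO — oldest first]: 101 @ $14.25 + 193 @ $15.00 + 301 @ $14.95 + 5 @ $14.85 = $8,908.45
Total COGS = $2,778.90 + $8,908.45 = $11,687.35
Ending inventory: 217 @ $14.85 + 344 @ $21.75 = $10,704.45
Check: goods available $22,391.80 = COGS $11,687.35 + ending $10,704.45

COGS = $11,687.35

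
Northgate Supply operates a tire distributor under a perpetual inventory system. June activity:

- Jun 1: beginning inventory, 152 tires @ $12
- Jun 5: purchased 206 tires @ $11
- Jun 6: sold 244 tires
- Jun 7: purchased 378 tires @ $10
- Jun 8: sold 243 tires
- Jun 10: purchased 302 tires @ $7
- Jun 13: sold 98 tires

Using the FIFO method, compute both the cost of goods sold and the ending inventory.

COGS = $6,360; ending inventory = $3,624

Jun 6, 244 sold [FIFO — oldest first]: 152 @ $12 + 92 @ $11 = $2,836
Jun 8, 243 sold [FIFO — oldest first]: 114 @ $11 + 129 @ $10 = $2,544
Jun 13, 98 sold [FIFO — oldest first]: 98 @ $10 = $980
Total COGS = $2,836 + $2,544 + $980 = $6,360
Ending inventory: 151 @ $10 + 302 @ $7 = $3,624
Check: goods available $9,984 = COGS $6,360 + ending $3,624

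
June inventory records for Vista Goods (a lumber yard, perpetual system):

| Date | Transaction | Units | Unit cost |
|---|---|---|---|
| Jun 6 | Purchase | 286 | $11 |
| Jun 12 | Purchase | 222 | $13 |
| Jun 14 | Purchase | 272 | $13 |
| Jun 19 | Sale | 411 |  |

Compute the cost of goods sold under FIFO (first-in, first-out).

COGS = $4,771

Jun 19, 411 sold [FIFO — oldest first]: 286 @ $11 + 125 @ $13 = $4,771
Ending inventory: 97 @ $13 + 272 @ $13 = $4,797
Check: goods available $9,568 = COGS $4,771 + ending $4,797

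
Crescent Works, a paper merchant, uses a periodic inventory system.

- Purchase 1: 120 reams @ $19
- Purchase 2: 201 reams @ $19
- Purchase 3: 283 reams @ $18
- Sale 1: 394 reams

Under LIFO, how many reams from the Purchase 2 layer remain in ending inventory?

90

Sale 1 (394) [LIFO — newest first]: 283 @ $18 + 111 @ $19 = $7,203
Ending inventory: 120 @ $19 + 90 @ $19 = $3,990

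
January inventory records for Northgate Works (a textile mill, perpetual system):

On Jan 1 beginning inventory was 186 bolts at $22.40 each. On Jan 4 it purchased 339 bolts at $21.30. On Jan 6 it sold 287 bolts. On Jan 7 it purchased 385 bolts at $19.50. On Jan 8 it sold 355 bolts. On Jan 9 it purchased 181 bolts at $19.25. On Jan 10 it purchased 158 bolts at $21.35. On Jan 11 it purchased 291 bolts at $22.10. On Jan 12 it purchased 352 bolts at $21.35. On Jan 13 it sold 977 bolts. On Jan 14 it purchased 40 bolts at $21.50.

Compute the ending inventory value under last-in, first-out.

Jan 6, 287 sold [LIFO — newest first]: 287 @ $21.30 = $6,113.10
Jan 8, 355 sold [LIFO — newest first]: 355 @ $19.50 = $6,922.50
Jan 13, 977 sold [LIFO — newest first]: 352 @ $21.35 + 291 @ $22.10 + 158 @ $21.35 + 176 @ $19.25 = $20,707.60
Total COGS = $6,113.10 + $6,922.50 + $20,707.60 = $33,743.20
Ending inventory: 186 @ $22.40 + 52 @ $21.30 + 30 @ $19.50 + 5 @ $19.25 + 40 @ $21.50 = $6,815.25
Check: goods available $40,558.45 = COGS $33,743.20 + ending $6,815.25

Ending inventory = $6,815.25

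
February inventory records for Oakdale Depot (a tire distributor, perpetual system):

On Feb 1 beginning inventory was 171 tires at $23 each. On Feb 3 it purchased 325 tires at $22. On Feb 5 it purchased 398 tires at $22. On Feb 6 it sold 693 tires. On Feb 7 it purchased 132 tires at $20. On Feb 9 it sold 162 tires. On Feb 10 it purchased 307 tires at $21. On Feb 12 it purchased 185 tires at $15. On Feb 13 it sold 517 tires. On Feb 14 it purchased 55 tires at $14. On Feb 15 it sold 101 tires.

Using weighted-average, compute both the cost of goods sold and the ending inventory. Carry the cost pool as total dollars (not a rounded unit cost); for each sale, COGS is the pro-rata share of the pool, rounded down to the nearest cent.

COGS = $30,678.10; ending inventory = $1,792.90

After Feb 1: 171 on hand, pool $3,933.00 (≈ $23.0000 each)
After Feb 3: 496 on hand, pool $11,083.00 (≈ $22.3448 each)
After Feb 5: 894 on hand, pool $19,839.00 (≈ $22.1913 each)
Feb 6, sell 693: 693/894 × $19,839.00 → $15,378.55
After Feb 7: 333 on hand, pool $7,100.45 (≈ $21.3227 each)
Feb 9, sell 162: 162/333 × $7,100.45 → $3,454.27
After Feb 10: 478 on hand, pool $10,093.18 (≈ $21.1154 each)
After Feb 12: 663 on hand, pool $12,868.18 (≈ $19.4090 each)
Feb 13, sell 517: 517/663 × $12,868.18 → $10,034.46
After Feb 14: 201 on hand, pool $3,603.72 (≈ $17.9290 each)
Feb 15, sell 101: 101/201 × $3,603.72 → $1,810.82
Total COGS = $15,378.55 + $3,454.27 + $10,034.46 + $1,810.82 = $30,678.10
Ending inventory (cost pool remaining) = $1,792.90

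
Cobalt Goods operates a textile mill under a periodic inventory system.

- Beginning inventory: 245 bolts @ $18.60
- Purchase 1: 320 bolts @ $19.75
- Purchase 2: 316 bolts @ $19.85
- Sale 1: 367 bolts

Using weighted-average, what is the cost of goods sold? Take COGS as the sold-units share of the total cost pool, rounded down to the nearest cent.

COGS = $7,144.04

Sale 1, sell 367: 367/881 × $17,149.60 → $7,144.04
Ending inventory (cost pool remaining) = $10,005.56
Check: goods available $17,149.60 = COGS $7,144.04 + ending $10,005.56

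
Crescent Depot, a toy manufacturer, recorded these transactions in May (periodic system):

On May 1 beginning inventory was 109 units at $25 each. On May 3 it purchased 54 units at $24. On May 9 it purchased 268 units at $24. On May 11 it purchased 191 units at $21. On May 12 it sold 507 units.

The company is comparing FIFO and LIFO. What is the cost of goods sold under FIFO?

FIFO COGS: 109 @ $25 + 54 @ $24 + 268 @ $24 + 76 @ $21 = $12,049
LIFO COGS: 191 @ $21 + 268 @ $24 + 48 @ $24 = $11,595

COGS = $12,049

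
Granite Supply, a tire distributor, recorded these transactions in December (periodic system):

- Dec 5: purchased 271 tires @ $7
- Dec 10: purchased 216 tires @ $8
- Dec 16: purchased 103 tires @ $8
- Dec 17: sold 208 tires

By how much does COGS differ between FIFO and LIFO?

FIFO COGS: 208 @ $7 = $1,456
LIFO COGS: 103 @ $8 + 105 @ $8 = $1,664
Difference = |$1,456 − $1,664| = $208

$208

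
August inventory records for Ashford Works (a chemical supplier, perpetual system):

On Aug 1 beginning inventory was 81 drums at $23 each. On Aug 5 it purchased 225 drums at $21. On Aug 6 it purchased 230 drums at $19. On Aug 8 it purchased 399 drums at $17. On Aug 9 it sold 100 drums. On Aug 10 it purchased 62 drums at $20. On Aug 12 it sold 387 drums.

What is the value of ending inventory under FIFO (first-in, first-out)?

Ending inventory = $8,954

Aug 9, 100 sold [FIFO — oldest first]: 81 @ $23 + 19 @ $21 = $2,262
Aug 12, 387 sold [FIFO — oldest first]: 206 @ $21 + 181 @ $19 = $7,765
Total COGS = $2,262 + $7,765 = $10,027
Ending inventory: 49 @ $19 + 399 @ $17 + 62 @ $20 = $8,954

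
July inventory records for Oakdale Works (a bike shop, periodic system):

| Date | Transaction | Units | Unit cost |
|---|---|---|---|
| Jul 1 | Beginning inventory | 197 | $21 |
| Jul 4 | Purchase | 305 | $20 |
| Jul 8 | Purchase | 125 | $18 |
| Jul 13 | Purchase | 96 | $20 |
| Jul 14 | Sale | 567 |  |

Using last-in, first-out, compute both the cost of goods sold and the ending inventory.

COGS = $11,131; ending inventory = $3,276

Jul 14, 567 sold [LIFO — newest first]: 96 @ $20 + 125 @ $18 + 305 @ $20 + 41 @ $21 = $11,131
Ending inventory: 156 @ $21 = $3,276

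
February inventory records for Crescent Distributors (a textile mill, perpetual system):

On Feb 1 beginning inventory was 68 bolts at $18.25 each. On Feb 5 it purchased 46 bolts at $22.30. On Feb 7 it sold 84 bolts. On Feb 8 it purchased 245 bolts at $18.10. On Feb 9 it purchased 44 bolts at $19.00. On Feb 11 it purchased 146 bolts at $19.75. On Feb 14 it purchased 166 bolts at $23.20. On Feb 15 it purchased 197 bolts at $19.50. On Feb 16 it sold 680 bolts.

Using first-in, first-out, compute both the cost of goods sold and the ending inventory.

Feb 7, 84 sold [FIFO — oldest first]: 68 @ $18.25 + 16 @ $22.30 = $1,597.80
Feb 16, 680 sold [FIFO — oldest first]: 30 @ $22.30 + 245 @ $18.10 + 44 @ $19.00 + 146 @ $19.75 + 166 @ $23.20 + 49 @ $19.50 = $13,629.70
Total COGS = $1,597.80 + $13,629.70 = $15,227.50
Ending inventory: 148 @ $19.50 = $2,886.00
Check: goods available $18,113.50 = COGS $15,227.50 + ending $2,886.00

COGS = $15,227.50; ending inventory = $2,886.00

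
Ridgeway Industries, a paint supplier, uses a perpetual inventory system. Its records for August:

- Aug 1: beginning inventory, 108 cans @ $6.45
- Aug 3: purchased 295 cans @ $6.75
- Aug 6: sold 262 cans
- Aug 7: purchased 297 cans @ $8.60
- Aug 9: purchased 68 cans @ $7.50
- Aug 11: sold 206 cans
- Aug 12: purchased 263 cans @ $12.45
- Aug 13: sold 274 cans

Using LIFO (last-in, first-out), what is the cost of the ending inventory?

Aug 6, 262 sold [LIFO — newest first]: 262 @ $6.75 = $1,768.50
Aug 11, 206 sold [LIFO — newest first]: 68 @ $7.50 + 138 @ $8.60 = $1,696.80
Aug 13, 274 sold [LIFO — newest first]: 263 @ $12.45 + 11 @ $8.60 = $3,368.95
Total COGS = $1,768.50 + $1,696.80 + $3,368.95 = $6,834.25
Ending inventory: 108 @ $6.45 + 33 @ $6.75 + 148 @ $8.60 = $2,192.15
Check: goods available $9,026.40 = COGS $6,834.25 + ending $2,192.15

Ending inventory = $2,192.15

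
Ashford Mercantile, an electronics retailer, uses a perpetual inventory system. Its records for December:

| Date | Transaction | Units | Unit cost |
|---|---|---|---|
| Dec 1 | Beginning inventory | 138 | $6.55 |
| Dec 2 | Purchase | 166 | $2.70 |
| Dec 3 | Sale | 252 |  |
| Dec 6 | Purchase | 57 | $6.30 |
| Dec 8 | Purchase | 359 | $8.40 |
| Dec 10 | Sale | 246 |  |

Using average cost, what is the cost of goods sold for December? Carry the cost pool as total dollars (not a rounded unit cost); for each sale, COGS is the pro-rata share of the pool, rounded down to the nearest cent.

COGS = $3,016.26

After Dec 1: 138 on hand, pool $903.90 (≈ $6.5500 each)
After Dec 2: 304 on hand, pool $1,352.10 (≈ $4.4477 each)
Dec 3, sell 252: 252/304 × $1,352.10 → $1,120.81
After Dec 6: 109 on hand, pool $590.39 (≈ $5.4164 each)
After Dec 8: 468 on hand, pool $3,605.99 (≈ $7.7051 each)
Dec 10, sell 246: 246/468 × $3,605.99 → $1,895.45
Total COGS = $1,120.81 + $1,895.45 = $3,016.26
Ending inventory (cost pool remaining) = $1,710.54
Check: goods available $4,726.80 = COGS $3,016.26 + ending $1,710.54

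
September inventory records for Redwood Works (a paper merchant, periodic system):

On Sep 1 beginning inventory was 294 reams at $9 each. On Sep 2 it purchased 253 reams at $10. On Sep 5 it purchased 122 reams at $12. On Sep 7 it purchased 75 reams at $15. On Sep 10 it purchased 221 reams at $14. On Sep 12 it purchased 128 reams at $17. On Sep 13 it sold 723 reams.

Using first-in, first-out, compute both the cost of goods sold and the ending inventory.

COGS = $7,450; ending inventory = $5,585

Sep 13, 723 sold [FIFO — oldest first]: 294 @ $9 + 253 @ $10 + 122 @ $12 + 54 @ $15 = $7,450
Ending inventory: 21 @ $15 + 221 @ $14 + 128 @ $17 = $5,585
Check: goods available $13,035 = COGS $7,450 + ending $5,585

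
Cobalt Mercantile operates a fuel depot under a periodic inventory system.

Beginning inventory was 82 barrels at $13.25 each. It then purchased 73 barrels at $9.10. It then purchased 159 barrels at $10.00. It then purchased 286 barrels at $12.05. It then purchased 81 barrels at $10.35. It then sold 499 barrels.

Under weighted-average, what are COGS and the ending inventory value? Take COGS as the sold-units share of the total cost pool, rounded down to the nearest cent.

COGS = $5,587.51; ending inventory = $2,037.94

Sale 1, sell 499: 499/681 × $7,625.45 → $5,587.51
Ending inventory (cost pool remaining) = $2,037.94
Check: goods available $7,625.45 = COGS $5,587.51 + ending $2,037.94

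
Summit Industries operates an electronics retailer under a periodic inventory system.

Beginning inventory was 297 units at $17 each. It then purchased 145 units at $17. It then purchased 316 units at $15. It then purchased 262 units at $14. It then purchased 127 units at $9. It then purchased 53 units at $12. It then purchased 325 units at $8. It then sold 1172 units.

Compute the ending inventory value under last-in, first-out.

Sale 1 (1172) [LIFO — newest first]: 325 @ $8 + 53 @ $12 + 127 @ $9 + 262 @ $14 + 316 @ $15 + 89 @ $17 = $14,300
Ending inventory: 297 @ $17 + 56 @ $17 = $6,001

Ending inventory = $6,001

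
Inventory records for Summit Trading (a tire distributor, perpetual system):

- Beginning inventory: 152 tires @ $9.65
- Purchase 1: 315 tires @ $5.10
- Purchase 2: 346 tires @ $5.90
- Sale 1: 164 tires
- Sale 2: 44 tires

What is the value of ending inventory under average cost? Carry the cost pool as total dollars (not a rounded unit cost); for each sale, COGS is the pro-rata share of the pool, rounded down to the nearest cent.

After Beginning: 152 on hand, pool $1,466.80 (≈ $9.6500 each)
After Purchase 1: 467 on hand, pool $3,073.30 (≈ $6.5809 each)
After Purchase 2: 813 on hand, pool $5,114.70 (≈ $6.2911 each)
Sale 1, sell 164: 164/813 × $5,114.70 → $1,031.74
Sale 2, sell 44: 44/649 × $4,082.96 → $276.81
Total COGS = $1,031.74 + $276.81 = $1,308.55
Ending inventory (cost pool remaining) = $3,806.15

Ending inventory = $3,806.15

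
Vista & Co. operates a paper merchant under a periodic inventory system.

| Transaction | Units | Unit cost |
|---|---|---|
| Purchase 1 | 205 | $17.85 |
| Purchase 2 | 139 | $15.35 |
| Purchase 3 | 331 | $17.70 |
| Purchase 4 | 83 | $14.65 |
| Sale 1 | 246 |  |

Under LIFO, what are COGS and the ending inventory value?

Sale 1 (246) [LIFO — newest first]: 83 @ $14.65 + 163 @ $17.70 = $4,101.05
Ending inventory: 205 @ $17.85 + 139 @ $15.35 + 168 @ $17.70 = $8,766.50

COGS = $4,101.05; ending inventory = $8,766.50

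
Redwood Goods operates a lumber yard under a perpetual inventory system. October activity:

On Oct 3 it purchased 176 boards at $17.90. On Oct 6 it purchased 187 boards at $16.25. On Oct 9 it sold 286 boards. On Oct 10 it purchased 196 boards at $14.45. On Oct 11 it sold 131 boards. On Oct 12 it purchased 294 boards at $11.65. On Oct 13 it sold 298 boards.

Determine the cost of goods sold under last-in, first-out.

COGS = $10,186.70

Oct 9, 286 sold [LIFO — newest first]: 187 @ $16.25 + 99 @ $17.90 = $4,810.85
Oct 11, 131 sold [LIFO — newest first]: 131 @ $14.45 = $1,892.95
Oct 13, 298 sold [LIFO — newest first]: 294 @ $11.65 + 4 @ $14.45 = $3,482.90
Total COGS = $4,810.85 + $1,892.95 + $3,482.90 = $10,186.70
Ending inventory: 77 @ $17.90 + 61 @ $14.45 = $2,259.75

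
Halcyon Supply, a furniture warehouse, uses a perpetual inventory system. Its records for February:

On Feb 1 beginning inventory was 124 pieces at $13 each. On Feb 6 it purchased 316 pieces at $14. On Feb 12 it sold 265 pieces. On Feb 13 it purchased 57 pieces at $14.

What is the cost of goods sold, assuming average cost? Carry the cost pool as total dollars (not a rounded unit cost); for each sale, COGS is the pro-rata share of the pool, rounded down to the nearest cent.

COGS = $3,635.31

After Feb 1: 124 on hand, pool $1,612.00 (≈ $13.0000 each)
After Feb 6: 440 on hand, pool $6,036.00 (≈ $13.7182 each)
Feb 12, sell 265: 265/440 × $6,036.00 → $3,635.31
After Feb 13: 232 on hand, pool $3,198.69 (≈ $13.7875 each)
Ending inventory (cost pool remaining) = $3,198.69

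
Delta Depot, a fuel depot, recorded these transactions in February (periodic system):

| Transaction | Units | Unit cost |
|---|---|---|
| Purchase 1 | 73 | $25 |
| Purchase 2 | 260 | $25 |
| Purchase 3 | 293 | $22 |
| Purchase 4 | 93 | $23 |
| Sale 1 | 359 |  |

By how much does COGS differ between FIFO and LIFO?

$906

FIFO COGS: 73 @ $25 + 260 @ $25 + 26 @ $22 = $8,897
LIFO COGS: 93 @ $23 + 266 @ $22 = $7,991
Difference = |$8,897 − $7,991| = $906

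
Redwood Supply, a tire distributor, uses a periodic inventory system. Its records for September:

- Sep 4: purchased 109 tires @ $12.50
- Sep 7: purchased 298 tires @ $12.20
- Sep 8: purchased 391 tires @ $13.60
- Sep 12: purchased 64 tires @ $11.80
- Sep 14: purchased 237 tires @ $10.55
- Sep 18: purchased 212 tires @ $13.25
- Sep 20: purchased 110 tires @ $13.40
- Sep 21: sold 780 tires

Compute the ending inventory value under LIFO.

Sep 21, 780 sold [LIFO — newest first]: 110 @ $13.40 + 212 @ $13.25 + 237 @ $10.55 + 64 @ $11.80 + 157 @ $13.60 = $9,673.75
Ending inventory: 109 @ $12.50 + 298 @ $12.20 + 234 @ $13.60 = $8,180.50

Ending inventory = $8,180.50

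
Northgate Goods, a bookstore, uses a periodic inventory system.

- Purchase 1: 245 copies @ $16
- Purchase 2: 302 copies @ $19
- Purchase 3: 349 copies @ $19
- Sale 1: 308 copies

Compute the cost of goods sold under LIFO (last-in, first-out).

COGS = $5,852

Sale 1 (308) [LIFO — newest first]: 308 @ $19 = $5,852
Ending inventory: 245 @ $16 + 302 @ $19 + 41 @ $19 = $10,437
Check: goods available $16,289 = COGS $5,852 + ending $10,437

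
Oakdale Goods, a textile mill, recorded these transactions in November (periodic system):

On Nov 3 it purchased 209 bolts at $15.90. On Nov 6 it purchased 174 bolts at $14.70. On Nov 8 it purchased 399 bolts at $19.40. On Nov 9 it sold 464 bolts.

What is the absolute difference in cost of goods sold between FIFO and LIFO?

FIFO COGS: 209 @ $15.90 + 174 @ $14.70 + 81 @ $19.40 = $7,452.30
LIFO COGS: 399 @ $19.40 + 65 @ $14.70 = $8,696.10
Difference = |$7,452.30 − $8,696.10| = $1,243.80

$1,243.80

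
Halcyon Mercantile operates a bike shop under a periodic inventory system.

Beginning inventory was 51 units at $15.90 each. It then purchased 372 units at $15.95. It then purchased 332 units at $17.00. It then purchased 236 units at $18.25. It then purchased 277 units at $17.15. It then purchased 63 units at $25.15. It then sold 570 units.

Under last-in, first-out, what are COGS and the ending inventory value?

Sale 1 (570) [LIFO — newest first]: 63 @ $25.15 + 277 @ $17.15 + 230 @ $18.25 = $10,532.50
Ending inventory: 51 @ $15.90 + 372 @ $15.95 + 332 @ $17.00 + 6 @ $18.25 = $12,497.80

COGS = $10,532.50; ending inventory = $12,497.80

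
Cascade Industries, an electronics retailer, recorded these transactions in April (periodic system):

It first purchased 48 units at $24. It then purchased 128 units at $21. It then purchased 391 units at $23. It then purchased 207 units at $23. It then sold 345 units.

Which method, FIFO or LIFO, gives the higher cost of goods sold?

LIFO

FIFO COGS: 48 @ $24 + 128 @ $21 + 169 @ $23 = $7,727
LIFO COGS: 207 @ $23 + 138 @ $23 = $7,935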